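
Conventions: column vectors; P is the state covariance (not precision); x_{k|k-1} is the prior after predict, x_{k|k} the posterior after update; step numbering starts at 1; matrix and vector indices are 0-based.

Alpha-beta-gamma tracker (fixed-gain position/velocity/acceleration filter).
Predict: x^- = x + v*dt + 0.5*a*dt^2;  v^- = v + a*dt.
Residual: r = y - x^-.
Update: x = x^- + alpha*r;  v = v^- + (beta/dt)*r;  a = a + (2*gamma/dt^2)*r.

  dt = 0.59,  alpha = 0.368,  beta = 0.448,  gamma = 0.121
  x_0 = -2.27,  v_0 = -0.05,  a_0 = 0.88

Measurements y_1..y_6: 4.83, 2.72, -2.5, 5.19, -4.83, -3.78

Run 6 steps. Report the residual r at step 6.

resid = 3.0017

step 1: x_pred=-2.1463  r=6.9763  x^+=0.4210  v^+=5.7665  a^+=5.7300
step 2: x_pred=4.8205  r=-2.1005  x^+=4.0475  v^+=7.5522  a^+=4.2697
step 3: x_pred=9.2465  r=-11.7465  x^+=4.9238  v^+=1.1520  a^+=-3.8965
step 4: x_pred=4.9253  r=0.2647  x^+=5.0227  v^+=-0.9459  a^+=-3.7124
step 5: x_pred=3.8185  r=-8.6485  x^+=0.6358  v^+=-9.7032  a^+=-9.7249
step 6: x_pred=-6.7817  r=3.0017  x^+=-5.6770  v^+=-13.1616  a^+=-7.6381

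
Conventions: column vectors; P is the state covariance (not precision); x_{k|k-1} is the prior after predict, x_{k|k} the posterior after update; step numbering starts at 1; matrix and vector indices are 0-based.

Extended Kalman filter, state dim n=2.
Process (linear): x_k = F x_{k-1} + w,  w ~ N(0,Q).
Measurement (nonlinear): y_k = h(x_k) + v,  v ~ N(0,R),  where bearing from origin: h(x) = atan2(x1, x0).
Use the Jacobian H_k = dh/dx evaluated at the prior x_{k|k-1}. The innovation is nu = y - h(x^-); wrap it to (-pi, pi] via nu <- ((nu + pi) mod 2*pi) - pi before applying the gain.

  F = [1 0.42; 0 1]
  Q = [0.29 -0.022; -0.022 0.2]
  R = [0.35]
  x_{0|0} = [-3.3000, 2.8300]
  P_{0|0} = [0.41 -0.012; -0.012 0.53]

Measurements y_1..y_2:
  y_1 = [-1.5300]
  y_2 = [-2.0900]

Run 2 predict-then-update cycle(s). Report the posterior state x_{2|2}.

x_post = [-3.6610, 0.8346]

step 1: x^-=[-2.1114, 2.8300]  P^-=[0.7834 0.1886; 0.1886 0.7300]  H_jac=[-0.2270 -0.1694]  S=[0.4258]  K=[-0.4927; -0.3909]  nu=[2.5414]  x^+=[-3.3634, 1.8366]  P^+=[0.6801 0.1066; 0.1066 0.6649]
step 2: x^-=[-2.5921, 1.8366]  P^-=[1.1769 0.3639; 0.3639 0.8649]  H_jac=[-0.1820 -0.2568]  S=[0.4801]  K=[-0.6408; -0.6007]  nu=[1.6680]  x^+=[-3.6610, 0.8346]  P^+=[0.9798 0.1791; 0.1791 0.6917]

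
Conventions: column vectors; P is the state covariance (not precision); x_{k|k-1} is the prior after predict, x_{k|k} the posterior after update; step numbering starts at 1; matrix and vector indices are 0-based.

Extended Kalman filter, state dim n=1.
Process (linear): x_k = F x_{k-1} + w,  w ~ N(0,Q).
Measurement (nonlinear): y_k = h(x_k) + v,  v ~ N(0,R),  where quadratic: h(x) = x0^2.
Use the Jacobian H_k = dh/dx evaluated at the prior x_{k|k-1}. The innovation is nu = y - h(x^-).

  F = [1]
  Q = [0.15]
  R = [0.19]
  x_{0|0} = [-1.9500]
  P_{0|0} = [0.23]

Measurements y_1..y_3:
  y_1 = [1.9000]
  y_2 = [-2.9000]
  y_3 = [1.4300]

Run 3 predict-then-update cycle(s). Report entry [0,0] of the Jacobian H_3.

H_jac[0,0] = 0.0777

step 1: x^-=[-1.9500]  P^-=[0.3800]  H_jac=[-3.9000]  S=[5.9698]  K=[-0.2482]  nu=[-1.9025]  x^+=[-1.4777]  P^+=[0.0121]
step 2: x^-=[-1.4777]  P^-=[0.1621]  H_jac=[-2.9554]  S=[1.6058]  K=[-0.2983]  nu=[-5.0836]  x^+=[0.0389]  P^+=[0.0192]
step 3: x^-=[0.0389]  P^-=[0.1692]  H_jac=[0.0777]  S=[0.1910]  K=[0.0689]  nu=[1.4285]  x^+=[0.1372]  P^+=[0.1683]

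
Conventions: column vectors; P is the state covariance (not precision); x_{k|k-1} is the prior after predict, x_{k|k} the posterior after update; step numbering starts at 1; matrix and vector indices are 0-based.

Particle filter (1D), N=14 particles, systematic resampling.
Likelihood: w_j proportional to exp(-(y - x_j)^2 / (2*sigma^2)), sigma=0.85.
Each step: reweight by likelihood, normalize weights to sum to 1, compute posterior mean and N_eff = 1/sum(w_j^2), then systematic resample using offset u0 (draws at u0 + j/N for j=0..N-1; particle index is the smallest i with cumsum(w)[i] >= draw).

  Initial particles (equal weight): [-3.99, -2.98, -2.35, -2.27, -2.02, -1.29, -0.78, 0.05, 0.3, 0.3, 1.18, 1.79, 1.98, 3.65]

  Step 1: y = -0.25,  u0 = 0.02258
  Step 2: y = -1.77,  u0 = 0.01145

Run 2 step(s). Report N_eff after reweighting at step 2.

step 1: w=[0.0000, 0.0013, 0.0107, 0.0134, 0.0259, 0.1071, 0.1864, 0.2128, 0.1837, 0.1837, 0.0550, 0.0127, 0.0073, 0.0000]  mean=-0.1727  Neff=6.1282  idx=[3, 5, 6, 6, 6, 7, 7, 7, 8, 8, 8, 9, 9, 10]
step 2: w=[0.2226, 0.2256, 0.1343, 0.1343, 0.1343, 0.0267, 0.0267, 0.0267, 0.0136, 0.0136, 0.0136, 0.0136, 0.0136, 0.0006]  mean=-1.0852  Neff=6.3457  idx=[0, 0, 0, 1, 1, 1, 1, 2, 3, 3, 4, 4, 5, 8]

N_eff = 6.3457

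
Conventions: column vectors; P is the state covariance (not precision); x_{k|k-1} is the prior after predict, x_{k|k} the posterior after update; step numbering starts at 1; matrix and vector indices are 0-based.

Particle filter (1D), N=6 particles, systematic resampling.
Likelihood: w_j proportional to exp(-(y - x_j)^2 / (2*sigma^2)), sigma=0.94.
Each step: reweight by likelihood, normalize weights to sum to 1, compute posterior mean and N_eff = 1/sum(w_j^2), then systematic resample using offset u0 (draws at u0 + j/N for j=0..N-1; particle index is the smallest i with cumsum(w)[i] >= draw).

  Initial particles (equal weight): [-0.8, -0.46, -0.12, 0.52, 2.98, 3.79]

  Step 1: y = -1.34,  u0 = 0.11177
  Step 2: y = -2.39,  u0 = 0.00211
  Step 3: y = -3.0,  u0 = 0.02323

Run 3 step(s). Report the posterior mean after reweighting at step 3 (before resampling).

step 1: w=[0.4106, 0.3124, 0.2086, 0.0684, 0.0000, 0.0000]  mean=-0.4616  Neff=3.1808  idx=[0, 0, 1, 1, 2, 3]
step 2: w=[0.3051, 0.3051, 0.1550, 0.1550, 0.0691, 0.0106]  mean=-0.6336  Neff=4.1811  idx=[0, 0, 1, 1, 2, 3]
step 3: w=[0.2082, 0.2082, 0.2082, 0.2082, 0.0836, 0.0836]  mean=-0.7431  Neff=5.3376  idx=[0, 0, 1, 2, 3, 4]

post_mean = -0.7431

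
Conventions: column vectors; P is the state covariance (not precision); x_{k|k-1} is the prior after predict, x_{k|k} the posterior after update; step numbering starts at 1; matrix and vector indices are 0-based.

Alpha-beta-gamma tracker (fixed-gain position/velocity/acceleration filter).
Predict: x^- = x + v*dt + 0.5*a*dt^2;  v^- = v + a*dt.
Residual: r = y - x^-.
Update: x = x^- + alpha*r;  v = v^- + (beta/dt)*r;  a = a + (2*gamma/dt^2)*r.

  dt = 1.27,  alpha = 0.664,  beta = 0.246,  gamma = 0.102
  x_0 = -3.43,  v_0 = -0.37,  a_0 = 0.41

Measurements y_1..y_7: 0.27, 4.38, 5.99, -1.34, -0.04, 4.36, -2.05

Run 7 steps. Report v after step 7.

step 1: x_pred=-3.5693  r=3.8393  x^+=-1.0200  v^+=0.8944  a^+=0.8956
step 2: x_pred=0.8381  r=3.5419  x^+=3.1899  v^+=2.7178  a^+=1.3436
step 3: x_pred=7.7251  r=-1.7351  x^+=6.5730  v^+=4.0881  a^+=1.1241
step 4: x_pred=12.6714  r=-14.0114  x^+=3.3678  v^+=2.8017  a^+=-0.6480
step 5: x_pred=6.4033  r=-6.4433  x^+=2.1250  v^+=0.7306  a^+=-1.4630
step 6: x_pred=1.8730  r=2.4870  x^+=3.5244  v^+=-0.6457  a^+=-1.1484
step 7: x_pred=1.7782  r=-3.8282  x^+=-0.7637  v^+=-2.8457  a^+=-1.6326

v_post = -2.8457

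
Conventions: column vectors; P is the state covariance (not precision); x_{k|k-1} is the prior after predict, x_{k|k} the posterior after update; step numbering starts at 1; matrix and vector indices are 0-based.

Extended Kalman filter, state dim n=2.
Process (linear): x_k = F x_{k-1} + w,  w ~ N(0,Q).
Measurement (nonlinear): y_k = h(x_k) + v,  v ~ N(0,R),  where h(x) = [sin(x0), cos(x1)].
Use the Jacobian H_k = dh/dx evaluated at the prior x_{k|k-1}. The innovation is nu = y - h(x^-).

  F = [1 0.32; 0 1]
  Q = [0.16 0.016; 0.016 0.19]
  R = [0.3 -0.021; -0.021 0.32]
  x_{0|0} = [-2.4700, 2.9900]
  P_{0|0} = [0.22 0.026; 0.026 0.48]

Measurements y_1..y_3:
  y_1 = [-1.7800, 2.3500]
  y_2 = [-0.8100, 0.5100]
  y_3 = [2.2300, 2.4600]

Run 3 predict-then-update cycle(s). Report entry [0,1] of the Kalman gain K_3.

K[0,1] = -0.1341

step 1: x^-=[-1.5132, 2.9900]  P^-=[0.4458 0.1956; 0.1956 0.6700]  H_jac=[0.0576 0.0000; 0.0000 -0.1510]  S=[0.3015 -0.0227; -0.0227 0.3353]  K=[0.0789 -0.0828; 0.0147 -0.3008]  nu=[-0.7817, 3.3385]  x^+=[-1.8512, 1.9744]  P^+=[0.4413 0.1863; 0.1863 0.6394]
step 2: x^-=[-1.2194, 1.9744]  P^-=[0.7861 0.4069; 0.4069 0.8294]  H_jac=[0.3442 0.0000; 0.0000 -0.9197]  S=[0.3931 -0.1498; -0.1498 1.0215]  K=[0.5811 -0.2811; 0.0760 -0.7356]  nu=[0.1289, 0.9027]  x^+=[-1.3982, 1.3201]  P^+=[0.5236 0.1111; 0.1111 0.2577]
step 3: x^-=[-0.9758, 1.3201]  P^-=[0.7811 0.2095; 0.2095 0.4477]  H_jac=[0.5605 0.0000; 0.0000 -0.9688]  S=[0.5454 -0.1348; -0.1348 0.7401]  K=[0.7696 -0.1341; 0.0739 -0.5725]  nu=[3.0582, 2.2120]  x^+=[1.0810, 0.2797]  P^+=[0.4169 0.0610; 0.0610 0.1907]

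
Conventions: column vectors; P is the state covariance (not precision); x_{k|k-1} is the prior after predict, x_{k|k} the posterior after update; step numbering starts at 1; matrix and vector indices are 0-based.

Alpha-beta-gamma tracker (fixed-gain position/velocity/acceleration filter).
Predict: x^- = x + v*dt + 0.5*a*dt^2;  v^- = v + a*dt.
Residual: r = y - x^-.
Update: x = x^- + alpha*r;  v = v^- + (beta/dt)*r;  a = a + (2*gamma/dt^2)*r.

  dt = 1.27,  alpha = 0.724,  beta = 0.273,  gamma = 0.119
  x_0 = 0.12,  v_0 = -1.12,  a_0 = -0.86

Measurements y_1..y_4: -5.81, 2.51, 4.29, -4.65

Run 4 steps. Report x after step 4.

step 1: x_pred=-1.9959  r=-3.8141  x^+=-4.7573  v^+=-3.0321  a^+=-1.4228
step 2: x_pred=-9.7555  r=12.2655  x^+=-0.8753  v^+=-2.2024  a^+=0.3871
step 3: x_pred=-3.3602  r=7.6502  x^+=2.1785  v^+=-0.0663  a^+=1.5160
step 4: x_pred=3.3168  r=-7.9668  x^+=-2.4512  v^+=0.1464  a^+=0.3404

x_post = -2.4512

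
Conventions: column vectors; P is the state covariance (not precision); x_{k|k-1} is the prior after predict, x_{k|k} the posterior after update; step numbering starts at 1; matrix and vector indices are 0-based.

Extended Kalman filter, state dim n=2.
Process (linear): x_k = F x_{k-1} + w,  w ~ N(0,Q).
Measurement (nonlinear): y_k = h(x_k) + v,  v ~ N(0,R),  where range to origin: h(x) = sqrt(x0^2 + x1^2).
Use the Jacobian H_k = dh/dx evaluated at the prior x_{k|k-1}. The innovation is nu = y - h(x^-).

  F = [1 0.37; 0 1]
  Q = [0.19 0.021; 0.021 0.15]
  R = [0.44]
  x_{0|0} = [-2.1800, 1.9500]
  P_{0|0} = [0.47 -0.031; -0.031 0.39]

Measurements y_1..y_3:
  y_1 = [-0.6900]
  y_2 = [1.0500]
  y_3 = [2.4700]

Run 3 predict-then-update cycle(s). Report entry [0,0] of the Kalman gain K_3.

step 1: x^-=[-1.4585, 1.9500]  P^-=[0.6905 0.1343; 0.1343 0.5400]  H_jac=[-0.5989 0.8008]  S=[0.9051]  K=[-0.3381; 0.3889]  nu=[-3.1251]  x^+=[-0.4020, 0.7347]  P^+=[0.5870 0.2533; 0.2533 0.4031]
step 2: x^-=[-0.1302, 0.7347]  P^-=[1.0196 0.4234; 0.4234 0.5531]  H_jac=[-0.1744 0.9847]  S=[0.8619]  K=[0.2774; 0.5462]  nu=[0.3038]  x^+=[-0.0459, 0.9007]  P^+=[0.9533 0.2928; 0.2928 0.2960]
step 3: x^-=[0.2874, 0.9007]  P^-=[1.4005 0.4234; 0.4234 0.4460]  H_jac=[0.3040 0.9527]  S=[1.2194]  K=[0.6799; 0.4540]  nu=[1.5246]  x^+=[1.3239, 1.5928]  P^+=[0.8369 0.0470; 0.0470 0.1947]

K[0,0] = 0.6799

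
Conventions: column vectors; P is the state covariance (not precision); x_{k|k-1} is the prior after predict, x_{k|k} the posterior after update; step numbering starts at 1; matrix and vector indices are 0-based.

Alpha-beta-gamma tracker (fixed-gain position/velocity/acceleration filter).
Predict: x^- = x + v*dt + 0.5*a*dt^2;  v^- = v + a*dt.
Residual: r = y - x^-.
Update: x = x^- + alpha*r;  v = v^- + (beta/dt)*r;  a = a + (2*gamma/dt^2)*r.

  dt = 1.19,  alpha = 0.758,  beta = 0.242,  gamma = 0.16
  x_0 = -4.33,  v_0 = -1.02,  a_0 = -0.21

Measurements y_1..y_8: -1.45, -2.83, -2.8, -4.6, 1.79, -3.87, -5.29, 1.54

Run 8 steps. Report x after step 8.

step 1: x_pred=-5.6925  r=4.2425  x^+=-2.4767  v^+=-0.4071  a^+=0.7487
step 2: x_pred=-2.4311  r=-0.3989  x^+=-2.7335  v^+=0.4027  a^+=0.6585
step 3: x_pred=-1.7880  r=-1.0120  x^+=-2.5551  v^+=0.9805  a^+=0.4299
step 4: x_pred=-1.0839  r=-3.5161  x^+=-3.7491  v^+=0.7770  a^+=-0.3647
step 5: x_pred=-3.0827  r=4.8727  x^+=0.6108  v^+=1.3340  a^+=0.7364
step 6: x_pred=2.7196  r=-6.5896  x^+=-2.2753  v^+=0.8702  a^+=-0.7527
step 7: x_pred=-1.7727  r=-3.5173  x^+=-4.4388  v^+=-0.7408  a^+=-1.5475
step 8: x_pred=-6.4160  r=7.9560  x^+=-0.3854  v^+=-0.9643  a^+=0.2504

x_post = -0.3854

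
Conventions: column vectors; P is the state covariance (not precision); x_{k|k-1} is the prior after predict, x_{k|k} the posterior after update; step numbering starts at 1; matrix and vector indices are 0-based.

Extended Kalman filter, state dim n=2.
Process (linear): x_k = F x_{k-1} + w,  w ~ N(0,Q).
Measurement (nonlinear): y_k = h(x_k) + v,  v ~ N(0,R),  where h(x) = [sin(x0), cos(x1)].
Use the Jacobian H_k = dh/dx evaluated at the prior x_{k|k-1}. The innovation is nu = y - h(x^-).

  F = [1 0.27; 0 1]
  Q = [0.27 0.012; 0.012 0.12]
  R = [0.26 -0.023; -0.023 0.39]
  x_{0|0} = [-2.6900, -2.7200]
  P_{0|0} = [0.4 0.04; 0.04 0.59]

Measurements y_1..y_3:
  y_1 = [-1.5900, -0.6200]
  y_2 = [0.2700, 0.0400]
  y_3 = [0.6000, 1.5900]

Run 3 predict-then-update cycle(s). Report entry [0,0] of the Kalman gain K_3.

K[0,0] = -0.6832

step 1: x^-=[-3.4244, -2.7200]  P^-=[0.7346 0.2113; 0.2113 0.7100]  H_jac=[-0.9603 0.0000; 0.0000 0.4092]  S=[0.9374 -0.1060; -0.1060 0.5089]  K=[-0.7510 0.0134; -0.1555 0.5385]  nu=[-1.8691, 0.2924]  x^+=[-2.0168, -2.2718]  P^+=[0.2037 0.0550; 0.0550 0.5220]
step 2: x^-=[-2.6302, -2.2718]  P^-=[0.5414 0.2079; 0.2079 0.6420]  H_jac=[-0.8721 0.0000; 0.0000 0.7642]  S=[0.6717 -0.1616; -0.1616 0.7649]  K=[-0.6879 0.0624; -0.1219 0.6156]  nu=[0.7594, 0.6850]  x^+=[-3.1098, -1.9427]  P^+=[0.2067 0.0526; 0.0526 0.3179]
step 3: x^-=[-3.6343, -1.9427]  P^-=[0.5283 0.1504; 0.1504 0.4379]  H_jac=[-0.8811 0.0000; 0.0000 0.9317]  S=[0.6701 -0.1464; -0.1464 0.7700]  K=[-0.6832 0.0520; -0.0855 0.5135]  nu=[0.1270, 1.9533]  x^+=[-3.6195, -0.9505]  P^+=[0.2030 0.0386; 0.0386 0.2171]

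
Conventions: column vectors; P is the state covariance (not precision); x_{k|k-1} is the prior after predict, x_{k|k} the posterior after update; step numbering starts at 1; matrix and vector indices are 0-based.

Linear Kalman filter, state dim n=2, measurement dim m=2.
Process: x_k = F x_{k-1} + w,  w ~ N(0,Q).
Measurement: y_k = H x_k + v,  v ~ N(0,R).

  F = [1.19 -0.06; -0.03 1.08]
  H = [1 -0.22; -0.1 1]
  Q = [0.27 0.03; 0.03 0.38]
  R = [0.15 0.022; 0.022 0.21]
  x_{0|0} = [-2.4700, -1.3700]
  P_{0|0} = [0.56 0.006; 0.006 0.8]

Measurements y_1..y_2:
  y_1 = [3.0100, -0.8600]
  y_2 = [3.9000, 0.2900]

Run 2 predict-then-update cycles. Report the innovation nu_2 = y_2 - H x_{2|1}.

innov = [1.1513, 1.7448]

step 1: x^-=[-2.8571, -1.4055]  P^-=[1.0650 -0.0341; -0.0341 1.3132]  S=[1.2936 -0.4083; -0.4083 1.5407]  K=[0.8733 0.1402; 0.0218 0.8604]  nu=[5.5579, 0.2598]  x^+=[2.0333, -1.0606]  P^+=[0.1480 0.0635; 0.0635 0.1875]
step 2: x^-=[2.4832, -1.2065]  P^-=[0.4713 0.0942; 0.0942 0.5947]  S=[0.6086 -0.0597; -0.0597 0.7906]  K=[0.7517 0.1163; 0.0125 0.7413]  nu=[1.1513, 1.7448]  x^+=[3.5516, 0.1013]  P^+=[0.1271 0.0537; 0.0537 0.1613]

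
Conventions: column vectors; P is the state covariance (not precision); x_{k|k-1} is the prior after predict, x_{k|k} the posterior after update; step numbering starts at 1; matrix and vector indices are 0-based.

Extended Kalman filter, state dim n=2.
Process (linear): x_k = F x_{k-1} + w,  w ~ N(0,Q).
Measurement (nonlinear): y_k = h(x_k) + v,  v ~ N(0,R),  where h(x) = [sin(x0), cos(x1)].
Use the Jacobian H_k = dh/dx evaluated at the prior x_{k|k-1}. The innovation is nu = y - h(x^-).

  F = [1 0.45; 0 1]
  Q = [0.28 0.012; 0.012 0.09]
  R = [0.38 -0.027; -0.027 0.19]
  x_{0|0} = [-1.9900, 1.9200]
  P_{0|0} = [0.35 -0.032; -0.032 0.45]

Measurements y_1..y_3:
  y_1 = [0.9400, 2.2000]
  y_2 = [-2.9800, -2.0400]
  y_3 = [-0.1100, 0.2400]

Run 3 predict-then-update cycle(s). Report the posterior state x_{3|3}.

x_post = [-2.9710, -0.6908]

step 1: x^-=[-1.1260, 1.9200]  P^-=[0.6923 0.1825; 0.1825 0.5400]  H_jac=[0.4303 0.0000; 0.0000 -0.9396]  S=[0.5082 -0.1008; -0.1008 0.6668]  K=[0.5517 -0.1738; 0.0037 -0.7604]  nu=[1.8427, 2.5421]  x^+=[-0.5511, -0.0063]  P^+=[0.4982 0.0510; 0.0510 0.1539]
step 2: x^-=[-0.5539, -0.0063]  P^-=[0.8552 0.1322; 0.1322 0.2439]  H_jac=[0.8505 0.0000; 0.0000 0.0063]  S=[0.9986 -0.0263; -0.0263 0.1900]  K=[0.7312 0.1055; 0.1132 0.0237]  nu=[-2.4540, -3.0400]  x^+=[-2.6690, -0.3562]  P^+=[0.3233 0.0498; 0.0498 0.2311]
step 3: x^-=[-2.8293, -0.3562]  P^-=[0.6950 0.1658; 0.1658 0.3211]  H_jac=[-0.9516 0.0000; 0.0000 0.3487]  S=[1.0094 -0.0820; -0.0820 0.2290]  K=[-0.6537 0.0184; -0.1201 0.4459]  nu=[0.1972, -0.6972]  x^+=[-2.9710, -0.6908]  P^+=[0.2616 0.0606; 0.0606 0.2522]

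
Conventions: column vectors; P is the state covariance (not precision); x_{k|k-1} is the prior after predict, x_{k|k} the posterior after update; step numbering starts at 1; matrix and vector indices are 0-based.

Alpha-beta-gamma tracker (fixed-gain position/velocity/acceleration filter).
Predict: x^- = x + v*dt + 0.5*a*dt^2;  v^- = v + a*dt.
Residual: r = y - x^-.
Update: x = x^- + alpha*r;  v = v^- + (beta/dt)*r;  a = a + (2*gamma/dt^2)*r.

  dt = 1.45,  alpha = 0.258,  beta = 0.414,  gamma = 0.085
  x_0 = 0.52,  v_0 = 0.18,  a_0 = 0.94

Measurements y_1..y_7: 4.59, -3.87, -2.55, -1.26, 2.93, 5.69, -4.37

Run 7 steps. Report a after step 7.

a_post = 0.2891

step 1: x_pred=1.7692  r=2.8208  x^+=2.4969  v^+=2.3484  a^+=1.1681
step 2: x_pred=7.1301  r=-11.0001  x^+=4.2920  v^+=0.9014  a^+=0.2787
step 3: x_pred=5.8920  r=-8.4420  x^+=3.7140  v^+=-1.1049  a^+=-0.4039
step 4: x_pred=1.6873  r=-2.9473  x^+=0.9269  v^+=-2.5321  a^+=-0.6422
step 5: x_pred=-3.4198  r=6.3498  x^+=-1.7815  v^+=-1.6503  a^+=-0.1288
step 6: x_pred=-4.3100  r=10.0000  x^+=-1.7300  v^+=1.0180  a^+=0.6797
step 7: x_pred=0.4608  r=-4.8308  x^+=-0.7856  v^+=0.6244  a^+=0.2891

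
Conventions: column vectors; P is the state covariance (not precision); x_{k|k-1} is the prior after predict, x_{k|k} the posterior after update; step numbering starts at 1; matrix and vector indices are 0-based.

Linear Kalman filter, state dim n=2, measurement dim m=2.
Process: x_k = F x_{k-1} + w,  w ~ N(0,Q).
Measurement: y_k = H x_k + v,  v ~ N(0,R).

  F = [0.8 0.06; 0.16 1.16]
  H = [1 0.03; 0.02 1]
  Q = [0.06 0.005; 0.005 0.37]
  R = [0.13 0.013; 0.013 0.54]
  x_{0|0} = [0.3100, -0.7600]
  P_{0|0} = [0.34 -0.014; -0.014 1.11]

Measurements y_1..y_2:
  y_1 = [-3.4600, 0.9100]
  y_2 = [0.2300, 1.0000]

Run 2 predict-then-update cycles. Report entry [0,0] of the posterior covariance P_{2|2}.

step 1: x^-=[0.2024, -0.8320]  P^-=[0.2803 0.1126; 0.1126 1.8671]  S=[0.4187 0.1873; 0.1873 2.4117]  K=[0.6791 -0.0037; 0.0580 0.7706]  nu=[-3.6374, 1.7380]  x^+=[-2.2742, 0.2962]  P^+=[0.0881 0.0051; 0.0051 0.4168]
step 2: x^-=[-1.8016, -0.0203]  P^-=[0.1184 0.0500; 0.0500 0.9350]  S=[0.2522 0.0935; 0.0935 1.4770]  K=[0.4732 0.0055; 0.0765 0.6288]  nu=[2.0322, 1.0564]  x^+=[-0.8341, 0.7994]  P^+=[0.0614 0.0079; 0.0079 0.3404]

P_post[0,0] = 0.0614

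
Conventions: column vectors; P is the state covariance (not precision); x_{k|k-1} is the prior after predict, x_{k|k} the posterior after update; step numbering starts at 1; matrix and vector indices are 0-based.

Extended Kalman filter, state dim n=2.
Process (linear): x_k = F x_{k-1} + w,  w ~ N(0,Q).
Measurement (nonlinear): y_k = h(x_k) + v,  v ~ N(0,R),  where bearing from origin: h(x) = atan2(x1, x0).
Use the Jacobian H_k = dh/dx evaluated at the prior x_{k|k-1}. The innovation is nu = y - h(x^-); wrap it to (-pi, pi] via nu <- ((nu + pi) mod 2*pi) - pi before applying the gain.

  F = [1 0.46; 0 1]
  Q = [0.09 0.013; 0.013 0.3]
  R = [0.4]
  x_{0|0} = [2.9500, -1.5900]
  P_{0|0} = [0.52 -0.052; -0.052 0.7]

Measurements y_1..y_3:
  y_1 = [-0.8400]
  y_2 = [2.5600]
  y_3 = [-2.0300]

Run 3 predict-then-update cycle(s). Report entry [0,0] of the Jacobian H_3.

H_jac[0,0] = 0.1976

step 1: x^-=[2.2186, -1.5900]  P^-=[0.7103 0.2830; 0.2830 1.0000]  H_jac=[0.2134 0.2978]  S=[0.5570]  K=[0.4234; 0.6431]  nu=[-0.2182]  x^+=[2.1262, -1.7303]  P^+=[0.6104 0.1313; 0.1313 0.7697]
step 2: x^-=[1.3303, -1.7303]  P^-=[0.9841 0.4984; 0.4984 1.0697]  H_jac=[0.3632 0.2793]  S=[0.7144]  K=[0.6952; 0.6716]  nu=[-2.8078]  x^+=[-0.6217, -3.6159]  P^+=[0.6388 0.1649; 0.1649 0.7475]
step 3: x^-=[-2.2851, -3.6159]  P^-=[1.0387 0.5217; 0.5217 1.0475]  H_jac=[0.1976 -0.1249]  S=[0.4312]  K=[0.3250; -0.0643]  nu=[0.1044]  x^+=[-2.2511, -3.6226]  P^+=[0.9931 0.5307; 0.5307 1.0457]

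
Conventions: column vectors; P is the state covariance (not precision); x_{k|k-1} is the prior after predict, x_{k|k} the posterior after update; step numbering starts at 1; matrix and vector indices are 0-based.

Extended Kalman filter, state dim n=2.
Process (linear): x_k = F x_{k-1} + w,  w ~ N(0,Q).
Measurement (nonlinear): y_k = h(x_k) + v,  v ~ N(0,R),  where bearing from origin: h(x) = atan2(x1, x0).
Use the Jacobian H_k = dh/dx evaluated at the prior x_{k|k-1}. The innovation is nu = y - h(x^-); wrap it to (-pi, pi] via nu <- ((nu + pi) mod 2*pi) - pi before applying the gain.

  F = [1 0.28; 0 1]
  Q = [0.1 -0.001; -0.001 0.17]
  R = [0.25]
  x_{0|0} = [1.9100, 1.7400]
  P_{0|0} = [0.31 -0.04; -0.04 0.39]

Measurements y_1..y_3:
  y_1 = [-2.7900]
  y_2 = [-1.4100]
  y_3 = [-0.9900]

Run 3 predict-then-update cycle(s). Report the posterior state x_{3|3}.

x_post = [4.0972, 1.9853]

step 1: x^-=[2.3972, 1.7400]  P^-=[0.4182 0.0682; 0.0682 0.5600]  H_jac=[-0.1983 0.2732]  S=[0.3009]  K=[-0.2137; 0.4636]  nu=[2.8653]  x^+=[1.7849, 3.0683]  P^+=[0.4044 0.0980; 0.0980 0.4953]
step 2: x^-=[2.6440, 3.0683]  P^-=[0.5982 0.2357; 0.2357 0.6653]  H_jac=[-0.1870 0.1612]  S=[0.2740]  K=[-0.2697; 0.2305]  nu=[-2.2695]  x^+=[3.2560, 2.5453]  P^+=[0.5782 0.2527; 0.2527 0.6508]
step 3: x^-=[3.9687, 2.5453]  P^-=[0.8708 0.4340; 0.4340 0.8208]  H_jac=[-0.1145 0.1785]  S=[0.2698]  K=[-0.0824; 0.3589]  nu=[-1.5603]  x^+=[4.0972, 1.9853]  P^+=[0.8689 0.4419; 0.4419 0.7860]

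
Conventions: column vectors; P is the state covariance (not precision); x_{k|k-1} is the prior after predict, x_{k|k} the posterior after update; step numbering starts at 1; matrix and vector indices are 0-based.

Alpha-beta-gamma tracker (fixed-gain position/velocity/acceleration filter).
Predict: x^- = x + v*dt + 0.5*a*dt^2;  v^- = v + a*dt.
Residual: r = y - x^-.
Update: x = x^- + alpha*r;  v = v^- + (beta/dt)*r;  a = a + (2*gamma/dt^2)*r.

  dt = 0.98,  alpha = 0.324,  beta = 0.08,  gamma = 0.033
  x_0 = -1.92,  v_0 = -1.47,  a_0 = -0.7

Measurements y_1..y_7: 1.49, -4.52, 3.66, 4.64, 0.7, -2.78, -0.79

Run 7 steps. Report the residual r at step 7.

step 1: x_pred=-3.6967  r=5.1867  x^+=-2.0162  v^+=-1.7326  a^+=-0.3436
step 2: x_pred=-3.8792  r=-0.6408  x^+=-4.0868  v^+=-2.1216  a^+=-0.3876
step 3: x_pred=-6.3521  r=10.0121  x^+=-3.1082  v^+=-1.6841  a^+=0.3004
step 4: x_pred=-4.6143  r=9.2543  x^+=-1.6159  v^+=-0.6342  a^+=0.9364
step 5: x_pred=-1.7878  r=2.4878  x^+=-0.9818  v^+=0.4865  a^+=1.1074
step 6: x_pred=0.0268  r=-2.8068  x^+=-0.8826  v^+=1.3426  a^+=0.9145
step 7: x_pred=0.8723  r=-1.6623  x^+=0.3337  v^+=2.1031  a^+=0.8003

resid = -1.6623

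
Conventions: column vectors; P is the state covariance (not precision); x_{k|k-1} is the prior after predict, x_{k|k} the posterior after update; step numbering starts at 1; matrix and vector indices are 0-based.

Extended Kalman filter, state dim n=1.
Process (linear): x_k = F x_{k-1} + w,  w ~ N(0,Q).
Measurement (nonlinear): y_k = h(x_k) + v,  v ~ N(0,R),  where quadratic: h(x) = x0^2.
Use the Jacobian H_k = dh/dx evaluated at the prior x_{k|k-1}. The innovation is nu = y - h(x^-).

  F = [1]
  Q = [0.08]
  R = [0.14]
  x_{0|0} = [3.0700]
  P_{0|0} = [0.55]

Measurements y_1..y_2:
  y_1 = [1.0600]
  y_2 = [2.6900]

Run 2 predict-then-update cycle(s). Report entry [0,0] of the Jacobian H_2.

H_jac[0,0] = 3.4312

step 1: x^-=[3.0700]  P^-=[0.6300]  H_jac=[6.1400]  S=[23.8907]  K=[0.1619]  nu=[-8.3649]  x^+=[1.7156]  P^+=[0.0037]
step 2: x^-=[1.7156]  P^-=[0.0837]  H_jac=[3.4312]  S=[1.1253]  K=[0.2552]  nu=[-0.2534]  x^+=[1.6510]  P^+=[0.0104]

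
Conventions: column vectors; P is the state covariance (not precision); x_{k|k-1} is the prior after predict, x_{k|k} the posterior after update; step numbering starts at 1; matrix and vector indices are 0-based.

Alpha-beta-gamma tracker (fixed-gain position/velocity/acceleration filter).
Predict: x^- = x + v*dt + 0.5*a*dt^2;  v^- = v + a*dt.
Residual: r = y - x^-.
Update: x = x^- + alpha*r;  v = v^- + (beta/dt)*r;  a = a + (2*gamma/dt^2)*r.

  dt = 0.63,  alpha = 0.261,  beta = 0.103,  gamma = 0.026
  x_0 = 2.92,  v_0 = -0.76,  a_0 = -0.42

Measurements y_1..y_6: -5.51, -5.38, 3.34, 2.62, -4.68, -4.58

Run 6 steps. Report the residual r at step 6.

step 1: x_pred=2.3579  r=-7.8679  x^+=0.3043  v^+=-2.3109  a^+=-1.4508
step 2: x_pred=-1.4395  r=-3.9405  x^+=-2.4679  v^+=-3.8692  a^+=-1.9671
step 3: x_pred=-5.2959  r=8.6359  x^+=-3.0419  v^+=-3.6965  a^+=-0.8356
step 4: x_pred=-5.5366  r=8.1566  x^+=-3.4077  v^+=-2.8895  a^+=0.2330
step 5: x_pred=-5.1818  r=0.5018  x^+=-5.0509  v^+=-2.6606  a^+=0.2987
step 6: x_pred=-6.6678  r=2.0878  x^+=-6.1229  v^+=-2.1311  a^+=0.5723

resid = 2.0878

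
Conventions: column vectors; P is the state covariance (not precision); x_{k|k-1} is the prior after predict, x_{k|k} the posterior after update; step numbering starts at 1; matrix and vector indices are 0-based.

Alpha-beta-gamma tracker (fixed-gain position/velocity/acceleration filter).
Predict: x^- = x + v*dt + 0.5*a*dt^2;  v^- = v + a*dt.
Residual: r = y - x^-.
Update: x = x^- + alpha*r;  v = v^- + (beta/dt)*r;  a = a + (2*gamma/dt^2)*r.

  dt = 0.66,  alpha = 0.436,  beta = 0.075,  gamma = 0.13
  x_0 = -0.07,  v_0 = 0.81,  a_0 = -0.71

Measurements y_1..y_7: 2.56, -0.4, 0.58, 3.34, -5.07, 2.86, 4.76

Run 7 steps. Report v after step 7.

step 1: x_pred=0.3100  r=2.2500  x^+=1.2910  v^+=0.5971  a^+=0.6330
step 2: x_pred=1.8229  r=-2.2229  x^+=0.8537  v^+=0.7623  a^+=-0.6938
step 3: x_pred=1.2057  r=-0.6257  x^+=0.9329  v^+=0.2332  a^+=-1.0673
step 4: x_pred=0.8544  r=2.4856  x^+=1.9381  v^+=-0.1887  a^+=0.4163
step 5: x_pred=1.9042  r=-6.9742  x^+=-1.1365  v^+=-0.7065  a^+=-3.7464
step 6: x_pred=-2.4188  r=5.2788  x^+=-0.1172  v^+=-2.5793  a^+=-0.5957
step 7: x_pred=-1.9493  r=6.7093  x^+=0.9760  v^+=-2.2100  a^+=3.4090

v_post = -2.2100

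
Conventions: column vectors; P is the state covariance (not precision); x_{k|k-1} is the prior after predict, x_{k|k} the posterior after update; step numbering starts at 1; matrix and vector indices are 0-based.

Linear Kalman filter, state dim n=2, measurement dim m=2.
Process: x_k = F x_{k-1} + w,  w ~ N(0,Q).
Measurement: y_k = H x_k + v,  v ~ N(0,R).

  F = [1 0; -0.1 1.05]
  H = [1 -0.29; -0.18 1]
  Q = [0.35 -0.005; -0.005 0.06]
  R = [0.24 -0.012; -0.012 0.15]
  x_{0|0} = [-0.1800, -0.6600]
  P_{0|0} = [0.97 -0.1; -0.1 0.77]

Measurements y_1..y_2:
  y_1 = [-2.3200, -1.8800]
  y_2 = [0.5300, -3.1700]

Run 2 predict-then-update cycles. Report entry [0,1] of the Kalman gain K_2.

K[0,1] = 0.0748

step 1: x^-=[-0.1800, -0.6750]  P^-=[1.3200 -0.2070; -0.2070 0.9396]  S=[1.7591 -0.7399; -0.7399 1.2069]  K=[0.8483 0.1517; 0.0914 0.8655]  nu=[-2.3357, -1.2374]  x^+=[-2.3491, -1.9595]  P^+=[0.2167 0.0516; 0.0516 0.1380]
step 2: x^-=[-2.3491, -1.8226]  P^-=[0.5667 0.0275; 0.0275 0.2035]  S=[0.8079 -0.1441; -0.1441 0.3620]  K=[0.7050 0.0748; 0.0633 0.5737]  nu=[2.3506, -1.7702]  x^+=[-0.8244, -2.6894]  P^+=[0.1784 0.0349; 0.0349 0.0916]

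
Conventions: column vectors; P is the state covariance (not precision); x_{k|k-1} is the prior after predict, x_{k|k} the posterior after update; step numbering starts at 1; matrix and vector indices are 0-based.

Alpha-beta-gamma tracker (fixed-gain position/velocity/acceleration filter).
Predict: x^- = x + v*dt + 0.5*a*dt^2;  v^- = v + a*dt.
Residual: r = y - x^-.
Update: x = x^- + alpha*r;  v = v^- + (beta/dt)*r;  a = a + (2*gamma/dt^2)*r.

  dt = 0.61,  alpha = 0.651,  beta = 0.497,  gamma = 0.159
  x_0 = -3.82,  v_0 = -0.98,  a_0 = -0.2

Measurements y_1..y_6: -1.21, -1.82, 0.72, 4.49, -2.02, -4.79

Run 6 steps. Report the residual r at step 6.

resid = -5.0838

step 1: x_pred=-4.4550  r=3.2450  x^+=-2.3425  v^+=1.5419  a^+=2.5732
step 2: x_pred=-0.9232  r=-0.8968  x^+=-1.5070  v^+=2.3809  a^+=1.8068
step 3: x_pred=0.2815  r=0.4385  x^+=0.5670  v^+=3.8403  a^+=2.1816
step 4: x_pred=3.3154  r=1.1746  x^+=4.0801  v^+=6.1281  a^+=3.1854
step 5: x_pred=8.4108  r=-10.4308  x^+=1.6204  v^+=-0.4274  a^+=-5.7289
step 6: x_pred=0.2938  r=-5.0838  x^+=-3.0158  v^+=-8.0641  a^+=-10.0736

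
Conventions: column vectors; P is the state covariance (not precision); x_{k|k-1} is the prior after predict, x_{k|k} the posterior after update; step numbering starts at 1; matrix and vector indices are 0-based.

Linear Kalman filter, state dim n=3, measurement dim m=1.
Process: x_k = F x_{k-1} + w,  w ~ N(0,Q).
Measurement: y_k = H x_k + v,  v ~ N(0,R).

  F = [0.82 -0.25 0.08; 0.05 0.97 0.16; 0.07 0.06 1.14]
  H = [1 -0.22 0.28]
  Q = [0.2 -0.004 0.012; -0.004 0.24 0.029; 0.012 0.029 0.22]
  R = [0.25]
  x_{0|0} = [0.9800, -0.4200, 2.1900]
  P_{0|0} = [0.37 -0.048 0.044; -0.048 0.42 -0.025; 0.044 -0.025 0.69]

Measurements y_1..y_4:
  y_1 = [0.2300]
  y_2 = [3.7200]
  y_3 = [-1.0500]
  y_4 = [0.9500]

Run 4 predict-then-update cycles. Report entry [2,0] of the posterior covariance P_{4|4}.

step 1: x^-=[1.0838, -0.0080, 2.5400]  P^-=[0.5059 -0.1144 0.1367; -0.1144 0.6421 0.1523; 0.1367 0.1523 1.1232]  S=[0.9832]  K=[0.5791; -0.2167; 0.4249]  nu=[-1.5668]  x^+=[0.1765, 0.3315, 1.8743]  P^+=[0.1762 0.0089 -0.1052; 0.0089 0.5959 0.2428; -0.1052 0.2428 0.9458]
step 2: x^-=[0.2118, 0.6302, 2.1690]  P^-=[0.3346 -0.1273 -0.0672; -0.1273 0.8999 0.5011; -0.0672 0.5011 1.4686]  S=[0.6999]  K=[0.4912; -0.2642; 0.3340]  nu=[3.0395]  x^+=[1.7047, -0.1729, 3.1841]  P^+=[0.1657 -0.0364 -0.1820; -0.0364 0.8510 0.5629; -0.1820 0.5629 1.3906]
step 3: x^-=[1.6958, 0.4270, 3.7388]  P^-=[0.3421 -0.2178 -0.1945; -0.2178 1.2450 0.9456; -0.1945 0.9456 2.0787]  S=[0.6857]  K=[0.4893; -0.3309; 0.2618]  nu=[-3.6987]  x^+=[-0.1140, 1.6509, 2.7705]  P^+=[0.1779 -0.1067 -0.2823; -0.1067 1.1699 1.0050; -0.2823 1.0050 2.0317]
step 4: x^-=[-0.2846, 2.0389, 3.2494]  P^-=[0.3723 -0.3384 -0.3605; -0.3384 1.6903 1.5624; -0.3605 1.5624 2.9570]  S=[0.6904]  K=[0.5008; -0.3951; 0.1792]  nu=[0.7733]  x^+=[0.1027, 1.7334, 3.3879]  P^+=[0.1991 -0.2018 -0.4225; -0.2018 1.5826 1.6113; -0.4225 1.6113 2.9348]

P_post[2,0] = -0.4225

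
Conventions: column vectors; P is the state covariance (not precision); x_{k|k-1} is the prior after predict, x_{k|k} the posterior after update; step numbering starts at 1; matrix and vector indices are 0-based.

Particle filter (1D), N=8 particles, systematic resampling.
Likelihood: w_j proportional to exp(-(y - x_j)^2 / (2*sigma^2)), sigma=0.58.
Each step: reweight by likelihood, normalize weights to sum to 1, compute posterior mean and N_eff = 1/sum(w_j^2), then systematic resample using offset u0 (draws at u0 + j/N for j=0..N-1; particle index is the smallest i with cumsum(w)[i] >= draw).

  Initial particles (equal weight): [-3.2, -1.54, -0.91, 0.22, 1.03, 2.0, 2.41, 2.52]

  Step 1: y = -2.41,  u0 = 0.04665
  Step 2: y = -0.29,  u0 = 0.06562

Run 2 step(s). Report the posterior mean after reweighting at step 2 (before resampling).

step 1: w=[0.5235, 0.4297, 0.0467, 0.0000, 0.0000, 0.0000, 0.0000, 0.0000]  mean=-2.3795  Neff=2.1696  idx=[0, 0, 0, 0, 1, 1, 1, 1]
step 2: w=[0.0000, 0.0000, 0.0000, 0.0000, 0.2500, 0.2500, 0.2500, 0.2500]  mean=-1.5401  Neff=4.0003  idx=[4, 4, 5, 5, 6, 6, 7, 7]

post_mean = -1.5401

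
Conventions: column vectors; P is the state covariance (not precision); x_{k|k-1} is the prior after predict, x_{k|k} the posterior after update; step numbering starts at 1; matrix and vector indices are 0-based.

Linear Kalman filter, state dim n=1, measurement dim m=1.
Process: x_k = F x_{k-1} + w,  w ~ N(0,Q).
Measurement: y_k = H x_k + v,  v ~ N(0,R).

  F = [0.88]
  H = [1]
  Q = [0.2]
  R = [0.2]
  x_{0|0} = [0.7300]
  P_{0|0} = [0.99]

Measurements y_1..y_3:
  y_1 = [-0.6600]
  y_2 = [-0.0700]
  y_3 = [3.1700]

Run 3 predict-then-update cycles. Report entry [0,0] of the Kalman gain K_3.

K[0,0] = 0.5970

step 1: x^-=[0.6424]  P^-=[0.9667]  S=[1.1667]  K=[0.8286]  nu=[-1.3024]  x^+=[-0.4367]  P^+=[0.1657]
step 2: x^-=[-0.3843]  P^-=[0.3283]  S=[0.5283]  K=[0.6214]  nu=[0.3143]  x^+=[-0.1890]  P^+=[0.1243]
step 3: x^-=[-0.1663]  P^-=[0.2962]  S=[0.4962]  K=[0.5970]  nu=[3.3363]  x^+=[1.8254]  P^+=[0.1194]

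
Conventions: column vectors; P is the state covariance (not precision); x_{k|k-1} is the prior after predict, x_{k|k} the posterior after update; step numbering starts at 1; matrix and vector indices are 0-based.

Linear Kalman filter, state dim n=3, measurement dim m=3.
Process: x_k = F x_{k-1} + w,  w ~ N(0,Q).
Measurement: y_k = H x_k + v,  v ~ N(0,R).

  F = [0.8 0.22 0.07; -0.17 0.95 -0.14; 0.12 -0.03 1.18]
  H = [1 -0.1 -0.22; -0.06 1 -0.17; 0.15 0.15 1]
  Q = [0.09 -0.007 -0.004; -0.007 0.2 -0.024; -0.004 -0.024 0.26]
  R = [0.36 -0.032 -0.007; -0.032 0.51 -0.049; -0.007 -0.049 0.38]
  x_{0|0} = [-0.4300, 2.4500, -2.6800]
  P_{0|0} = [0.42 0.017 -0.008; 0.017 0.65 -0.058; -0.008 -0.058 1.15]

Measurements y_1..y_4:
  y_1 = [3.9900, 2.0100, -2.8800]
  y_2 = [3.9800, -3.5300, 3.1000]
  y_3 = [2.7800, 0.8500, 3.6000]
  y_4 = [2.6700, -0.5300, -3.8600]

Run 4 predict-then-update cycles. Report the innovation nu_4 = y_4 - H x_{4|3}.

innov = [0.8861, 0.6956, -6.8979]

step 1: x^-=[0.0074, 2.7758, -3.2875]  P^-=[0.3992 0.0717 0.1045; 0.0717 0.8309 -0.3026; 0.1045 -0.3026 1.8696]  S=[0.7844 0.0480 -0.2199; 0.0480 1.4927 -0.5395; -0.2199 -0.5395 2.2211]  K=[0.5071 0.0552 0.1425; 0.0550 0.6152 0.0796; -0.1247 -0.1325 0.7838]  nu=[3.5369, -1.3242, -0.0100]  x^+=[1.7263, 2.1548, -3.5609]  P^+=[0.1855 0.0190 0.0172; 0.0190 0.3010 -0.0483; 0.0172 -0.0483 0.3099]
step 2: x^-=[1.6058, 2.2521, -4.0593]  P^-=[0.2319 0.0375 0.0414; 0.0375 0.4906 -0.1434; 0.0414 -0.1434 0.7026]  S=[0.5988 -0.0083 -0.0700; -0.0083 1.0668 -0.2349; -0.0700 -0.2349 1.0699]  K=[0.3794 0.0429 0.1107; 0.0463 0.4922 0.0511; -0.0953 -0.1149 0.6109]  nu=[1.7064, -6.3758, 6.5806]  x^+=[2.7082, -0.4709, 0.5309]  P^+=[0.1391 0.0151 0.0142; 0.0151 0.2406 -0.0434; 0.0142 -0.0434 0.2428]
step 3: x^-=[2.1002, -0.9821, 0.9656]  P^-=[0.1974 0.0296 0.0302; 0.0296 0.4333 -0.1239; 0.0302 -0.1239 0.6073]  S=[0.5665 -0.0143 -0.0678; -0.0143 1.0007 -0.2082; -0.0678 -0.2082 0.9747]  K=[0.3442 0.0379 0.0980; 0.0410 0.4623 0.0457; -0.0942 -0.1098 0.5786]  nu=[0.7941, 2.1222, 2.4667]  x^+=[2.6955, 0.1444, 2.0853]  P^+=[0.1260 0.0131 0.0121; 0.0131 0.2260 -0.0414; 0.0121 -0.0414 0.2303]
step 4: x^-=[2.3341, -0.6130, 2.7797]  P^-=[0.1874 0.0273 0.0265; 0.0273 0.4195 -0.1187; 0.0265 -0.1187 0.5890]  S=[0.5577 -0.0157 -0.0696; -0.0157 0.9848 -0.2020; -0.0696 -0.2020 0.9562]  K=[0.3333 0.0362 0.0933; 0.0390 0.4546 0.0448; -0.0952 -0.1081 0.5717]  nu=[0.8861, 0.6956, -6.8979]  x^+=[2.0108, -0.5712, -1.3235]  P^+=[0.1219 0.0125 0.0112; 0.0125 0.2222 -0.0407; 0.0112 -0.0407 0.2276]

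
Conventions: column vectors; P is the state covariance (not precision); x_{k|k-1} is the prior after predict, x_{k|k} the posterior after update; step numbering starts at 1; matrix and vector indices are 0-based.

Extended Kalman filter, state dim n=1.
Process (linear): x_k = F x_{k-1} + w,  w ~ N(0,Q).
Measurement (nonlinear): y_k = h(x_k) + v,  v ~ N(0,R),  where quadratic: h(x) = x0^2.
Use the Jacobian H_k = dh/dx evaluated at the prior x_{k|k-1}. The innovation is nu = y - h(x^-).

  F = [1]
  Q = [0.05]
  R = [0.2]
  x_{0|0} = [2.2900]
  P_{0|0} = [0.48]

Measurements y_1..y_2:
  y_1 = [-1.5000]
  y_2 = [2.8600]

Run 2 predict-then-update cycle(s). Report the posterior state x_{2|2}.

step 1: x^-=[2.2900]  P^-=[0.5300]  H_jac=[4.5800]  S=[11.3175]  K=[0.2145]  nu=[-6.7441]  x^+=[0.8435]  P^+=[0.0094]
step 2: x^-=[0.8435]  P^-=[0.0594]  H_jac=[1.6870]  S=[0.3690]  K=[0.2714]  nu=[2.1485]  x^+=[1.4267]  P^+=[0.0322]

x_post = [1.4267]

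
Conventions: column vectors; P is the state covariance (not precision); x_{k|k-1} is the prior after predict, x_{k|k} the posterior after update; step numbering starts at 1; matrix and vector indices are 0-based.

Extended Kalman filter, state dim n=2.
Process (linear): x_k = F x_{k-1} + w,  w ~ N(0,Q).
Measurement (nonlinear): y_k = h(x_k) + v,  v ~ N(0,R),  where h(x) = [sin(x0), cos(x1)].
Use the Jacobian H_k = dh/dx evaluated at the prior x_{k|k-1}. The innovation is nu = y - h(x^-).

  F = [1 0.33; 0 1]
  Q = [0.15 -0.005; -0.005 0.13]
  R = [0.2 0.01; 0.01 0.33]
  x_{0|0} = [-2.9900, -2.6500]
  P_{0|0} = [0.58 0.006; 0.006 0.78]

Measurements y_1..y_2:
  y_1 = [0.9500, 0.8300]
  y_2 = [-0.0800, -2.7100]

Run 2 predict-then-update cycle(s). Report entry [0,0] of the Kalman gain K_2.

K[0,0] = -0.5211

step 1: x^-=[-3.8645, -2.6500]  P^-=[0.8189 0.2584; 0.2584 0.9100]  H_jac=[-0.7499 0.0000; 0.0000 0.4720]  S=[0.6605 -0.0815; -0.0815 0.5328]  K=[-0.9188 0.0884; -0.1977 0.7760]  nu=[0.2884, 1.7116]  x^+=[-3.9781, -1.3787]  P^+=[0.2439 0.0424; 0.0424 0.5384]
step 2: x^-=[-4.4331, -1.3787]  P^-=[0.4805 0.2150; 0.2150 0.6684]  H_jac=[-0.2756 0.0000; 0.0000 0.9816]  S=[0.2365 -0.0482; -0.0482 0.9740]  K=[-0.5211 0.1909; -0.1145 0.6679]  nu=[-1.0413, -2.9009]  x^+=[-4.4444, -3.1970]  P^+=[0.3712 0.0589; 0.0589 0.2234]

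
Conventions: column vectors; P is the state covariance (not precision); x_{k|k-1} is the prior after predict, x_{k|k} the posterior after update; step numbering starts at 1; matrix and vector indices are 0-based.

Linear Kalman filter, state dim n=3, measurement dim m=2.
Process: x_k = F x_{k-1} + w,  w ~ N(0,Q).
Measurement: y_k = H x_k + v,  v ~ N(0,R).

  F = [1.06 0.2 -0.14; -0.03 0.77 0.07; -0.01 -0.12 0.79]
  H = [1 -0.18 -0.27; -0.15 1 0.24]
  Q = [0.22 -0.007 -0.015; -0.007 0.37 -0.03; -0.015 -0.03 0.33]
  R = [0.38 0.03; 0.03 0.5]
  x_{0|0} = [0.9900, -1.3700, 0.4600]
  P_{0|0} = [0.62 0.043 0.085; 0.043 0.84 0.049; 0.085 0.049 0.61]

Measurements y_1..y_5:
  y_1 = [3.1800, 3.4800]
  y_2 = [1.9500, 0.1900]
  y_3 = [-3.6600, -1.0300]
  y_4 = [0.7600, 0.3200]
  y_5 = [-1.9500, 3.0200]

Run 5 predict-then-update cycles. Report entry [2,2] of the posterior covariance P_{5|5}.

P_post[2,2] = 0.7295

step 1: x^-=[0.7110, -1.0524, 0.5179]  P^-=[0.9524 0.1336 -0.0349; 0.1336 0.8745 -0.0466; -0.0349 -0.0466 0.7123]  S=[1.3789 -0.1745; -0.1745 1.3771]  K=[0.6895 0.0745; 0.0704 0.6213; -0.1492 0.0752]  nu=[2.4194, 4.5148]  x^+=[2.7157, 1.9231, 0.4967]  P^+=[0.3071 0.0785 0.1063; 0.0785 0.3514 -0.1117; 0.1063 -0.1117 0.6699]
step 2: x^-=[3.1938, 1.4341, 0.1344]  P^-=[0.6002 0.1132 -0.0412; 0.1132 0.5658 -0.0952; -0.0412 -0.0952 0.7729]  S=[1.0272 -0.0774; -0.0774 1.0471]  K=[0.5795 0.0555; 0.0744 0.5078; -0.2209 0.0758]  nu=[-0.9493, -0.7973]  x^+=[2.5993, 0.9586, 0.2838]  P^+=[0.2570 0.0625 0.0883; 0.0625 0.2960 -0.1269; 0.0883 -0.1269 0.7141]
step 3: x^-=[2.9073, 0.6800, 0.0831]  P^-=[0.5420 0.0929 -0.0600; 0.0929 0.5323 -0.0963; -0.0600 -0.0963 0.8028]  S=[0.9874 -0.0904; -0.0904 1.0209]  K=[0.5526 0.0462; 0.0683 0.4911; -0.2554 0.0806]  nu=[-6.4224, -1.2939]  x^+=[-0.7017, -0.3943, 1.6189]  P^+=[0.2429 0.0573 0.0785; 0.0573 0.2875 -0.1303; 0.0785 -0.1303 0.7281]
step 4: x^-=[-1.0493, -0.1692, 1.3333]  P^-=[0.5270 0.0872 -0.0693; 0.0872 0.5272 -0.0966; -0.0693 -0.0966 0.8122]  S=[0.9799 -0.0962; -0.0962 1.0183]  K=[0.5451 0.0432; 0.0667 0.4884; -0.2688 0.0814]  nu=[2.1388, 0.0119]  x^+=[0.1171, -0.0208, 0.7593]  P^+=[0.2384 0.0560 0.0738; 0.0560 0.2862 -0.1316; 0.0738 -0.1316 0.7304]
step 5: x^-=[0.0136, 0.0336, 0.6012]  P^-=[0.5229 0.0858 -0.0735; 0.0858 0.5264 -0.0970; -0.0735 -0.0970 0.8139]  S=[0.9786 -0.0980; -0.0980 1.0180]  K=[0.5430 0.0422; 0.0665 0.4880; -0.2737 0.0811]  nu=[-1.7952, 2.8441]  x^+=[-0.8411, 1.3021, 1.3232]  P^+=[0.2370 0.0558 0.0716; 0.0558 0.2860 -0.1320; 0.0716 -0.1320 0.7295]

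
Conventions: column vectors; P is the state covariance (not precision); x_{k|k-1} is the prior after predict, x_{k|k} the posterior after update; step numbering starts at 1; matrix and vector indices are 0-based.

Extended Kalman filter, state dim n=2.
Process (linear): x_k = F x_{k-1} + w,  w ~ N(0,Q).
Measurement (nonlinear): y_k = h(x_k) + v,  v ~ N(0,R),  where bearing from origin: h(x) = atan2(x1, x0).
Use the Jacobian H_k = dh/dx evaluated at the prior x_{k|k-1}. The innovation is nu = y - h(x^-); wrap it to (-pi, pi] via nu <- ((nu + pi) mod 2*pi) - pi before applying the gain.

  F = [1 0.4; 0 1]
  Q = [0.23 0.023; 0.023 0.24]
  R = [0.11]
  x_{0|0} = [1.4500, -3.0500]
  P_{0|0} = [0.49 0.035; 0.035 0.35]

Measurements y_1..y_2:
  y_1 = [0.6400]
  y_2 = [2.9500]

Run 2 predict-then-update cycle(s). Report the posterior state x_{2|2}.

step 1: x^-=[0.2300, -3.0500]  P^-=[0.8040 0.1980; 0.1980 0.5900]  H_jac=[0.3260 0.0246]  S=[0.1990]  K=[1.3417; 0.3973]  nu=[2.1355]  x^+=[3.0953, -2.2016]  P^+=[0.4458 0.0919; 0.0919 0.5586]
step 2: x^-=[2.2147, -2.2016]  P^-=[0.8387 0.3384; 0.3384 0.7986]  H_jac=[0.2258 0.2271]  S=[0.2286]  K=[1.1643; 1.1274]  nu=[-2.5508]  x^+=[-0.7551, -5.0772]  P^+=[0.5288 0.0383; 0.0383 0.5080]

x_post = [-0.7551, -5.0772]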